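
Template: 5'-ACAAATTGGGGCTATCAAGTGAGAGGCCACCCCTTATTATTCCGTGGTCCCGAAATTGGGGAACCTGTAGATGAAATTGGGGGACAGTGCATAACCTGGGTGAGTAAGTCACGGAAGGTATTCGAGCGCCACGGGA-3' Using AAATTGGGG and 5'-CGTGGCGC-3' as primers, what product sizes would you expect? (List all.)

The forward primer AAATTGGGG matches the top strand at positions 3–11, 53–61, 74–82.
The reverse primer's reverse complement is GCGCCACG, matching at positions 126–133.
Each forward site pairs with the reverse site to give a product ending at position 133: sizes 131, 81, 60 bp.

131 bp, 81 bp, 60 bp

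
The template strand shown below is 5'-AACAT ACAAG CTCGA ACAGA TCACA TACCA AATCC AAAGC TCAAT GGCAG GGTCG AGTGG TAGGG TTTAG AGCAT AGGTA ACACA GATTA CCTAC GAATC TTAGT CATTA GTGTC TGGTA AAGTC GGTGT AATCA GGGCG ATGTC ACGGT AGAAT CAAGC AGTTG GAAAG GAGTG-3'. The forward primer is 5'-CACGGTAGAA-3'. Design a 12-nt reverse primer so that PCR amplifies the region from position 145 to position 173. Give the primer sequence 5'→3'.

5'-CTCCTTTCCAAC-3'

The product's 3' end on the top strand is position 173.
The reverse primer anneals to the top strand over positions 162–173, i.e. to GTTGGAAAGGAG.
Its sequence written 5'→3' is the reverse complement: CTCCTTTCCAAC.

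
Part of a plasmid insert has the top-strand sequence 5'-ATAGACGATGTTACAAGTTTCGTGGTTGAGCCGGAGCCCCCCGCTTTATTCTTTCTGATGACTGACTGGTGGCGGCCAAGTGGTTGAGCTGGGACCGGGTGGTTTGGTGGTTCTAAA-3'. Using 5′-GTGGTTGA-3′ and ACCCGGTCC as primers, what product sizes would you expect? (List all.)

79 bp, 21 bp

The forward primer GTGGTTGA matches the top strand at positions 22–29, 80–87.
The reverse primer's reverse complement is GGACCGGGT, matching at positions 92–100.
Each forward site pairs with the reverse site to give a product ending at position 100: sizes 79, 21 bp.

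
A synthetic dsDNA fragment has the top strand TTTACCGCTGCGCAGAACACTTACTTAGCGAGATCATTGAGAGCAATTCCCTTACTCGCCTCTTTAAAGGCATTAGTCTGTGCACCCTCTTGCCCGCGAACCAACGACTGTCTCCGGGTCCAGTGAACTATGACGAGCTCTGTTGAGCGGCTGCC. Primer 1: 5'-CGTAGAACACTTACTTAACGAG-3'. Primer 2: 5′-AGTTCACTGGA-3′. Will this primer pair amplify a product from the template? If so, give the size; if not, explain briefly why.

No product — primer 1 has no binding site in the template.

Primer 1 (CGTAGAACACTTACTTAACGAG) does not match the top strand, and its reverse complement CTCGTTAAGTAAGTGTTCTACG does not match either.
With no annealing site for primer 1, no amplification occurs.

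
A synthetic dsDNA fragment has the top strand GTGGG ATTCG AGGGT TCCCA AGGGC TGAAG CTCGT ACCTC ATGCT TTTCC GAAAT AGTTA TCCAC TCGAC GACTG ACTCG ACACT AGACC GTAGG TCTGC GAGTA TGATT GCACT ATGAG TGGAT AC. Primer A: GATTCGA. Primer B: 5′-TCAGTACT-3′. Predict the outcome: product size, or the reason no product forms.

No product — primer B has no binding site in the template.

Primer B (TCAGTACT) does not match the top strand, and its reverse complement AGTACTGA does not match either.
With no annealing site for primer B, no amplification occurs.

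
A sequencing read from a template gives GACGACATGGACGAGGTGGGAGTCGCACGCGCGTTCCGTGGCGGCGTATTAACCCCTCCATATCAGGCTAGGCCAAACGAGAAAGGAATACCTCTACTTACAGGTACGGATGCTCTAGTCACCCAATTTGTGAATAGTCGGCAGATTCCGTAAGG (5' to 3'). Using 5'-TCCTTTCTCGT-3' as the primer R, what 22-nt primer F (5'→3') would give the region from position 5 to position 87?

The reverse primer's reverse complement ACGAGAAAGGA matches the template at positions 77–87; the product starts at position 5.
The forward primer is identical to the top strand over positions 5–26: ACATGGACGAGGTGGGAGTCGC.

5'-ACATGGACGAGGTGGGAGTCGC-3'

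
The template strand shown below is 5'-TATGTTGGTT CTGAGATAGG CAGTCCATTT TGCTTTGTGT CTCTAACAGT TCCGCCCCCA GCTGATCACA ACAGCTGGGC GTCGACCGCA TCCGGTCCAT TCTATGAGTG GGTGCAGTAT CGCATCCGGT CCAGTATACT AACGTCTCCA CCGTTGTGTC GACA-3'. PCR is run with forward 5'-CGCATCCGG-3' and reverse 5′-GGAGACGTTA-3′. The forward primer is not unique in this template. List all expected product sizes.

63 bp, 29 bp

The forward primer CGCATCCGG matches the top strand at positions 87–95, 121–129.
The reverse primer's reverse complement is TAACGTCTCC, matching at positions 140–149.
Each forward site pairs with the reverse site to give a product ending at position 149: sizes 63, 29 bp.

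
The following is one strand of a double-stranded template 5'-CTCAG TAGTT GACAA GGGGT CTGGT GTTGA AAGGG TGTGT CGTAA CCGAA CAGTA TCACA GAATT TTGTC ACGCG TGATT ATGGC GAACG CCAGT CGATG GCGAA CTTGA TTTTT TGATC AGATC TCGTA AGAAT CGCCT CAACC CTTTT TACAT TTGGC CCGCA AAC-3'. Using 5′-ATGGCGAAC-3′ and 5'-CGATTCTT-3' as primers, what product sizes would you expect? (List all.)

57 bp, 40 bp

The forward primer ATGGCGAAC matches the top strand at positions 81–89, 98–106.
The reverse primer's reverse complement is AAGAATCG, matching at positions 130–137.
Each forward site pairs with the reverse site to give a product ending at position 137: sizes 57, 40 bp.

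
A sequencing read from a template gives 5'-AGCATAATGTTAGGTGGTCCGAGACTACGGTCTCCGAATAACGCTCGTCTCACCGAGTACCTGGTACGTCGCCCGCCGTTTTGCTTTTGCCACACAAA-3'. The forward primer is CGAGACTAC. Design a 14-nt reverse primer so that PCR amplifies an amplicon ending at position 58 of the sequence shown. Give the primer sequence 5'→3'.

5'-ACTCGGTGAGACGA-3'

The forward primer binds at positions 20–28; the product's 3' end on the top strand is position 58.
The reverse primer anneals to the top strand over positions 45–58, i.e. to TCGTCTCACCGAGT.
Its sequence written 5'→3' is the reverse complement: ACTCGGTGAGACGA.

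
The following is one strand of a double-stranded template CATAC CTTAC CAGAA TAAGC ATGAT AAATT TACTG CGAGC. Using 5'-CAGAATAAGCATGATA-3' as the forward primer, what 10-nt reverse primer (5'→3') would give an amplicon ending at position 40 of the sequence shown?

The forward primer binds at positions 11–26; the product's 3' end on the top strand is position 40.
The reverse primer anneals to the top strand over positions 31–40, i.e. to TACTGCGAGC.
Its sequence written 5'→3' is the reverse complement: GCTCGCAGTA.

5'-GCTCGCAGTA-3'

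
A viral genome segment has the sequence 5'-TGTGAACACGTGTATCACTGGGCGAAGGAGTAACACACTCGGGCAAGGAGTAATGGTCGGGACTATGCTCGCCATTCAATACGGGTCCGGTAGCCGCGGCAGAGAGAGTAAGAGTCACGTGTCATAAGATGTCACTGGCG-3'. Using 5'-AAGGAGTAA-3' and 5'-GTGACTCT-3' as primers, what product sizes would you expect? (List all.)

The forward primer AAGGAGTAA matches the top strand at positions 25–33, 45–53.
The reverse primer's reverse complement is AGAGTCAC, matching at positions 111–118.
Each forward site pairs with the reverse site to give a product ending at position 118: sizes 94, 74 bp.

94 bp, 74 bp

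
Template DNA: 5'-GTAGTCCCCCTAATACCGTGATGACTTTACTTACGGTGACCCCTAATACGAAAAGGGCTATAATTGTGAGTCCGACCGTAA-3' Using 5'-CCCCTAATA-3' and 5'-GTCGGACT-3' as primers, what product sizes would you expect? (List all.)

70 bp, 37 bp

The forward primer CCCCTAATA matches the top strand at positions 7–15, 40–48.
The reverse primer's reverse complement is AGTCCGAC, matching at positions 69–76.
Each forward site pairs with the reverse site to give a product ending at position 76: sizes 70, 37 bp.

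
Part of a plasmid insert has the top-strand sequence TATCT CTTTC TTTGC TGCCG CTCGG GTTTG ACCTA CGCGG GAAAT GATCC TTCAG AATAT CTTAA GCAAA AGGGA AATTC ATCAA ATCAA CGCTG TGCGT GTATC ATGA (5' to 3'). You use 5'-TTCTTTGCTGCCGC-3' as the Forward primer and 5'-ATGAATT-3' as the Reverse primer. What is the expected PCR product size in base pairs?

75 bp

Forward primer TTCTTTGCTGCCGC is found on the top strand at positions 8–21.
The reverse primer's reverse complement is AATTCAT, which matches the template at positions 76–82.
Amplicon spans positions 8–82: 75 bp.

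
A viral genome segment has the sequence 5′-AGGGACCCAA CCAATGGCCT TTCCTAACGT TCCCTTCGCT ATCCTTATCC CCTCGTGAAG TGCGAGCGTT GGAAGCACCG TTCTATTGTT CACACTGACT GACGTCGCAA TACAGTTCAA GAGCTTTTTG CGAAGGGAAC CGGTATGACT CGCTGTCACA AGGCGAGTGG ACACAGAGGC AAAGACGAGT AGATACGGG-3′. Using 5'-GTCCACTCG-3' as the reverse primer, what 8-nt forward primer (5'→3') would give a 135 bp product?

The reverse primer's reverse complement CGAGTGGAC matches the template at positions 164–172, so the product ends at position 172.
A 135 bp product then starts at position 172 − 135 + 1 = 38.
The forward primer is identical to the top strand there: GCTATCCT.

5'-GCTATCCT-3'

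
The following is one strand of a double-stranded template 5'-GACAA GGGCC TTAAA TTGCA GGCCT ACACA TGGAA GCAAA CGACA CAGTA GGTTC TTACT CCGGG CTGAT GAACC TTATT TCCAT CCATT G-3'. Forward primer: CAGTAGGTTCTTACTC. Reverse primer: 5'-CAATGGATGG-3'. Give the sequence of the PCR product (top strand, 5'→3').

5'-CAGTAGGTTCTTACTCCGGGCTGATGAACCTTATTTCCATCCATTG-3'

Forward primer CAGTAGGTTCTTACTC is found on the top strand at positions 46–61.
Taking the reverse complement of CAATGGATGG gives CCATCCATTG, found at positions 82–91 on the template; the primer anneals here to the top strand with its 3' end pointing upstream.
The product is the template from position 46 through 91 (46 bp).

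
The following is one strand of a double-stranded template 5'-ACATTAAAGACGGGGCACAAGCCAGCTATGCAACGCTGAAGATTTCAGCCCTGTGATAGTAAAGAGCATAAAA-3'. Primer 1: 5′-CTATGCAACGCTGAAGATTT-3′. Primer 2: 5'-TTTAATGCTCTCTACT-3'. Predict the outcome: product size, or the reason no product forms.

Primer 2 (TTTAATGCTCTCTACT) does not match the top strand, and its reverse complement AGTAGAGAGCATTAAA does not match either.
With no annealing site for primer 2, no amplification occurs.

No product — primer 2 has no binding site in the template.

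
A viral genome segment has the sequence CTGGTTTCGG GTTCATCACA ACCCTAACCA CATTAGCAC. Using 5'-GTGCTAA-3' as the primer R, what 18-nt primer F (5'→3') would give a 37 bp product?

5'-GGTTTCGGGTTCATCACA-3'

The reverse primer's reverse complement TTAGCAC matches the template at positions 33–39, so the product ends at position 39.
A 37 bp product then starts at position 39 − 37 + 1 = 3.
The forward primer is identical to the top strand there: GGTTTCGGGTTCATCACA.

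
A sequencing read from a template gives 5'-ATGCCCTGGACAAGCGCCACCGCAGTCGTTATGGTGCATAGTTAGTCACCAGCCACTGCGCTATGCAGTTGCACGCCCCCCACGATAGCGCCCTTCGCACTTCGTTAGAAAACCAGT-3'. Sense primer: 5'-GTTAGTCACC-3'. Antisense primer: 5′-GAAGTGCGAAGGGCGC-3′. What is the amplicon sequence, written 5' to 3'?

5'-GTTAGTCACCAGCCACTGCGCTATGCAGTTGCACGCCCCCCACGATAGCGCCCTTCGCACTTC-3'

Scanning the template, GTTAGTCACC occurs at positions 41–50; this primer anneals to the bottom strand there with its 3' end pointing downstream.
Reverse complement of the reverse primer: GCGCCCTTCGCACTTC. This occurs on the top strand at positions 88–103.
The product is the template from position 41 through 103 (63 bp).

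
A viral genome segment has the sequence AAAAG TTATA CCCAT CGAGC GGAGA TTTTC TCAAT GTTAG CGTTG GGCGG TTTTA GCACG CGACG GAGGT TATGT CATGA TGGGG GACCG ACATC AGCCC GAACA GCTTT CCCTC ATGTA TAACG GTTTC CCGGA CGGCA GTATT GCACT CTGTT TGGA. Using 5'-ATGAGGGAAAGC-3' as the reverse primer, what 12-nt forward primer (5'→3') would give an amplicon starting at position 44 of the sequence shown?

5'-TGGGCGGTTTTA-3'

The reverse primer's reverse complement GCTTTCCCTCAT matches the template at positions 106–117; the product starts at position 44.
The forward primer is identical to the top strand over positions 44–55: TGGGCGGTTTTA.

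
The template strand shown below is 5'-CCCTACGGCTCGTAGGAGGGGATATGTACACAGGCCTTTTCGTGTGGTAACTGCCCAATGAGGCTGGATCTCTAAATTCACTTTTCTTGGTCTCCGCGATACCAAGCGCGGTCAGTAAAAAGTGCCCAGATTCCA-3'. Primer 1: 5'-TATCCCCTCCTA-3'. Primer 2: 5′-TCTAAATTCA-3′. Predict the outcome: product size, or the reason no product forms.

No product — the primers' 3' ends point away from each other.

Primer 1 (TATCCCCTCCTA) has reverse complement TAGGAGGGGATA, which matches the top strand at positions 13–24; primer 1 anneals to the top strand there with its 3' end pointing upstream toward position 13.
Primer 2 (TCTAAATTCA) matches the top strand directly at positions 71–80; it anneals to the bottom strand with its 3' end pointing downstream toward position 80.
The 3' ends diverge (primer 1 extends toward position 1, primer 2 toward position 135), so the primers never converge on a shared product.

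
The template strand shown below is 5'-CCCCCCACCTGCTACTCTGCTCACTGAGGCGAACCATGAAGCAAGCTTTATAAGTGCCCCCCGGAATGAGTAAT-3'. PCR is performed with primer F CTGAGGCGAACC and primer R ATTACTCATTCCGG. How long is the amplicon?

Forward primer CTGAGGCGAACC is found on the top strand at positions 24–35.
Taking the reverse complement of ATTACTCATTCCGG gives CCGGAATGAGTAAT, found at positions 61–74 on the template; the primer anneals here to the top strand with its 3' end pointing upstream.
Product length = (reverse-primer end) − (forward-primer start) + 1 = 74 − 24 + 1 = 51 bp.

51 bp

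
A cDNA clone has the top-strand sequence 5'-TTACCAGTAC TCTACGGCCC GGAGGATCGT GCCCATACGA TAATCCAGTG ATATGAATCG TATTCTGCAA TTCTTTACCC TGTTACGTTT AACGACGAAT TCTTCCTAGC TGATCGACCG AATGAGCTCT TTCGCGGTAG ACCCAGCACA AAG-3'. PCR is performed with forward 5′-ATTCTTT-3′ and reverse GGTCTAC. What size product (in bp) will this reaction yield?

74 bp

The forward primer matches the template at positions 70–76.
Reverse complement of the reverse primer: GTAGACC. This occurs on the top strand at positions 137–143.
Product length = (reverse-primer end) − (forward-primer start) + 1 = 143 − 70 + 1 = 74 bp.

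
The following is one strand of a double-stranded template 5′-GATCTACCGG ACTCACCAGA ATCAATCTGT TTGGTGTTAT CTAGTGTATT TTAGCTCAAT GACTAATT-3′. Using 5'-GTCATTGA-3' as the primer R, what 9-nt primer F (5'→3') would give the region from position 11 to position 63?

The reverse primer's reverse complement TCAATGAC matches the template at positions 56–63; the product starts at position 11.
The forward primer is identical to the top strand over positions 11–19: ACTCACCAG.

5'-ACTCACCAG-3'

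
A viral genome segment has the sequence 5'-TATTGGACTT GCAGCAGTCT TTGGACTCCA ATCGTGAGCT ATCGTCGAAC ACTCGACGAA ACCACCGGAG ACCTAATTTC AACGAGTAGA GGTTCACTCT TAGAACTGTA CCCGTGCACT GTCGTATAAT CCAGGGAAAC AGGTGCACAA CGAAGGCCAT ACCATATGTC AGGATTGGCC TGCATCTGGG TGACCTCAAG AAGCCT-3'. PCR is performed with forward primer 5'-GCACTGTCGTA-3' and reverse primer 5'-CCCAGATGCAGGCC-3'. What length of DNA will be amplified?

75 bp

Forward primer GCACTGTCGTA is found on the top strand at positions 116–126.
Reverse complement of the reverse primer: GGCCTGCATCTGGG. This occurs on the top strand at positions 177–190.
Product length = (reverse-primer end) − (forward-primer start) + 1 = 190 − 116 + 1 = 75 bp.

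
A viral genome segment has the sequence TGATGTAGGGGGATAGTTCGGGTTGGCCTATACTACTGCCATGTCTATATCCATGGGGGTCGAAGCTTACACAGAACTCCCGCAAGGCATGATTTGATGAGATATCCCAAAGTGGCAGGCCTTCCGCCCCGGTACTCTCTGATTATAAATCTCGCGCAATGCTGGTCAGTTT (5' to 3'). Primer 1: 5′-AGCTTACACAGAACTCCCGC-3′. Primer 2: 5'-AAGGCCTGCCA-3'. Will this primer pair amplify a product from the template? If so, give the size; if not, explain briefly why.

Yes — a 60 bp product.

Primer 1 (AGCTTACACAGAACTCCCGC) matches the top strand at positions 64–83; it acts as a forward primer.
Primer 2's reverse complement is TGGCAGGCCTT, matching the top strand at positions 113–123; it acts as a reverse primer.
The 3' ends face each other across positions 64–123, giving a 60 bp product.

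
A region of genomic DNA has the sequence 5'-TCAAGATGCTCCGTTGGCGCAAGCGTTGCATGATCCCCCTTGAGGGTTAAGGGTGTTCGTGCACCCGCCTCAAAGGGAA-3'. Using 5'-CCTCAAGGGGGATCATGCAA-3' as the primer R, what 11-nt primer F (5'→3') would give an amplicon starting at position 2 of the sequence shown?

The reverse primer's reverse complement TTGCATGATCCCCCTTGAGG matches the template at positions 26–45; the product starts at position 2.
The forward primer is identical to the top strand over positions 2–12: CAAGATGCTCC.

5'-CAAGATGCTCC-3'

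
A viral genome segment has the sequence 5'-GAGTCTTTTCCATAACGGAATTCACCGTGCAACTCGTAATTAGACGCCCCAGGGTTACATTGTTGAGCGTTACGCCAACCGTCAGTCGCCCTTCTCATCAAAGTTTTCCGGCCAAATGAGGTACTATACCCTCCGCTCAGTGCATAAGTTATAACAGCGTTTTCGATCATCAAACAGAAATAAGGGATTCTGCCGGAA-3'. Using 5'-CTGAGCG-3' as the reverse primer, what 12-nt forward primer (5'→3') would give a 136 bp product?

5'-CTTTTCCATAAC-3'

The reverse primer's reverse complement CGCTCAG matches the template at positions 134–140, so the product ends at position 140.
A 136 bp product then starts at position 140 − 136 + 1 = 5.
The forward primer is identical to the top strand there: CTTTTCCATAAC.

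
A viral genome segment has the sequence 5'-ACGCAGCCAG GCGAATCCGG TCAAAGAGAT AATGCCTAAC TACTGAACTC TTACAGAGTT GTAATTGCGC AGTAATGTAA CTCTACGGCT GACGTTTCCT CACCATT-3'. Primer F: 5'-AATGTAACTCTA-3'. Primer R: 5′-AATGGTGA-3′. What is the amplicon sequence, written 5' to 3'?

5'-AATGTAACTCTACGGCTGACGTTTCCTCACCATT-3'

Forward primer AATGTAACTCTA is found on the top strand at positions 74–85.
Taking the reverse complement of AATGGTGA gives TCACCATT, found at positions 100–107 on the template; the primer anneals here to the top strand with its 3' end pointing upstream.
The product is the template from position 74 through 107 (34 bp).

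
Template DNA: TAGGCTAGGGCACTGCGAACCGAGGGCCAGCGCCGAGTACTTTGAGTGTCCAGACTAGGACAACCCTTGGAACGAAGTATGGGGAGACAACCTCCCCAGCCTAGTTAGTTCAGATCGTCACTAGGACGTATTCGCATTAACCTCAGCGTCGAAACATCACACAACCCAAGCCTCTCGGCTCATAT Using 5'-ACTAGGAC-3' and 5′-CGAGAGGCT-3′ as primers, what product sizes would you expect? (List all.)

124 bp, 58 bp

The forward primer ACTAGGAC matches the top strand at positions 54–61, 120–127.
The reverse primer's reverse complement is AGCCTCTCG, matching at positions 169–177.
Each forward site pairs with the reverse site to give a product ending at position 177: sizes 124, 58 bp.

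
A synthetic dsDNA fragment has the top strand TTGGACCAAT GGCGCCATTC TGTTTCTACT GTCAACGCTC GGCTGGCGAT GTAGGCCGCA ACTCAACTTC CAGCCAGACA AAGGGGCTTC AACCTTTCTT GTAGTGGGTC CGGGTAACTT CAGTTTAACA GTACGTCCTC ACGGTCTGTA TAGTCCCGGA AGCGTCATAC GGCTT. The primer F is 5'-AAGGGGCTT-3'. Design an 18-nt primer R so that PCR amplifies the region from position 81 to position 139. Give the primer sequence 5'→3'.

5'-AGGACGTACTGTTAAACT-3'

The product's 3' end on the top strand is position 139.
The reverse primer anneals to the top strand over positions 122–139, i.e. to AGTTTAACAGTACGTCCT.
Its sequence written 5'→3' is the reverse complement: AGGACGTACTGTTAAACT.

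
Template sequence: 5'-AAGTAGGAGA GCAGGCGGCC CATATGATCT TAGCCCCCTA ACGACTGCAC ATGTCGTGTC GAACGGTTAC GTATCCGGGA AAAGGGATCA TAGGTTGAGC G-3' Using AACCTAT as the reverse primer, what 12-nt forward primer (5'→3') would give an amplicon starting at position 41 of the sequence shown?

The reverse primer's reverse complement ATAGGTT matches the template at positions 90–96; the product starts at position 41.
The forward primer is identical to the top strand over positions 41–52: ACGACTGCACAT.

5'-ACGACTGCACAT-3'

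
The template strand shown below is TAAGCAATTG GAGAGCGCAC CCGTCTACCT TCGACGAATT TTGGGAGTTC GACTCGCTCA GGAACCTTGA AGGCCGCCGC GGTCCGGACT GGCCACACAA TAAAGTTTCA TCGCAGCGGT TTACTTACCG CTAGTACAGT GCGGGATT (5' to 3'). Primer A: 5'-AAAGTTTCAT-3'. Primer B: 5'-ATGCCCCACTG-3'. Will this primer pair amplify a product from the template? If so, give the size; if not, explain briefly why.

No product — primer B has no binding site in the template.

Primer B (ATGCCCCACTG) does not match the top strand, and its reverse complement CAGTGGGGCAT does not match either.
With no annealing site for primer B, no amplification occurs.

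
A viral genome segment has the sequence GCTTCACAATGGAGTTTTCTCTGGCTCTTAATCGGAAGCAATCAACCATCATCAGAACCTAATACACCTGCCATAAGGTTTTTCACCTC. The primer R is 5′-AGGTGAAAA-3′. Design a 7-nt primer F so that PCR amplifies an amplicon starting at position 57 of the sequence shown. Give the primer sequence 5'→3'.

The reverse primer's reverse complement TTTTCACCT matches the template at positions 80–88; the product starts at position 57.
The forward primer is identical to the top strand over positions 57–63: ACCTAAT.

5'-ACCTAAT-3'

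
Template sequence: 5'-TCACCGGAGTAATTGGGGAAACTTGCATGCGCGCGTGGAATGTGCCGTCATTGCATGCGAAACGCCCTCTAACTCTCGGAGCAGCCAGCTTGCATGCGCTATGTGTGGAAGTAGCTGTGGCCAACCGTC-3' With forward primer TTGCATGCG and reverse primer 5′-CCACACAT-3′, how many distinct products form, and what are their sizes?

Three products: 86 bp, 58 bp, 19 bp

The forward primer TTGCATGCG matches the top strand at positions 23–31, 51–59, 90–98.
The reverse primer's reverse complement is ATGTGTGG, matching at positions 101–108.
Each forward site pairs with the reverse site to give a product ending at position 108: sizes 86, 58, 19 bp.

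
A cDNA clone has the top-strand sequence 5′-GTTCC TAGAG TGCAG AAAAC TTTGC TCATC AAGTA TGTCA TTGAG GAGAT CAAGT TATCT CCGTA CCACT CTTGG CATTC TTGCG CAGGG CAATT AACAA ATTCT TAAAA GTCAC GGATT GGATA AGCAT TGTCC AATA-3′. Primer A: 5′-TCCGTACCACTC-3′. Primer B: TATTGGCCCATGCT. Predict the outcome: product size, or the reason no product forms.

Primer B (TATTGGCCCATGCT) does not match the top strand, and its reverse complement AGCATGGGCCAATA does not match either.
With no annealing site for primer B, no amplification occurs.

No product — primer B has no binding site in the template.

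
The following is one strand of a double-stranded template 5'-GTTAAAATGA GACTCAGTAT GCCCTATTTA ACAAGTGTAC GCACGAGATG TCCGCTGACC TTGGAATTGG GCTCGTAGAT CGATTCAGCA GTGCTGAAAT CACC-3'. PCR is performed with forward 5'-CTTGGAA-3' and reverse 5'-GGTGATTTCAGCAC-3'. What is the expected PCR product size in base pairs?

45 bp

The forward primer matches the template at positions 60–66.
Reverse complement of the reverse primer: GTGCTGAAATCACC. This occurs on the top strand at positions 91–104.
Amplicon spans positions 60–104: 45 bp.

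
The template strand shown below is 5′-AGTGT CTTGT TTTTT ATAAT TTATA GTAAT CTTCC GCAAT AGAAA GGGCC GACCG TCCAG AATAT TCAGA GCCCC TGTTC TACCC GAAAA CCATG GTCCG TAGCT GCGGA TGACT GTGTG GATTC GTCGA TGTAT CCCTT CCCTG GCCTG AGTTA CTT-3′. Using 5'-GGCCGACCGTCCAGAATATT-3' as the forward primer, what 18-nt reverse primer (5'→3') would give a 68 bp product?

5'-GTCATCCGCAGCTACGGA-3'

The forward primer binds at positions 47–66, so a 68 bp product ends at position 47 + 68 − 1 = 114.
The reverse primer anneals to the top strand over positions 97–114, i.e. to TCCGTAGCTGCGGATGAC.
Its sequence written 5'→3' is the reverse complement: GTCATCCGCAGCTACGGA.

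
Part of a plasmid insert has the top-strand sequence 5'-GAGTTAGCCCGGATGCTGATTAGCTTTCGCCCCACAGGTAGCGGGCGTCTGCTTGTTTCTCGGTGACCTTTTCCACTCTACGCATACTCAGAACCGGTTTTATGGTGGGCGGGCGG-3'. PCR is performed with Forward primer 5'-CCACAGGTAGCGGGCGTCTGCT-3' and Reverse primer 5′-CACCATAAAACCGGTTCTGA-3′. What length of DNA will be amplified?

The forward primer matches the template at positions 32–53.
Taking the reverse complement of CACCATAAAACCGGTTCTGA gives TCAGAACCGGTTTTATGGTG, found at positions 88–107 on the template; the primer anneals here to the top strand with its 3' end pointing upstream.
Amplicon spans positions 32–107: 76 bp.

76 bp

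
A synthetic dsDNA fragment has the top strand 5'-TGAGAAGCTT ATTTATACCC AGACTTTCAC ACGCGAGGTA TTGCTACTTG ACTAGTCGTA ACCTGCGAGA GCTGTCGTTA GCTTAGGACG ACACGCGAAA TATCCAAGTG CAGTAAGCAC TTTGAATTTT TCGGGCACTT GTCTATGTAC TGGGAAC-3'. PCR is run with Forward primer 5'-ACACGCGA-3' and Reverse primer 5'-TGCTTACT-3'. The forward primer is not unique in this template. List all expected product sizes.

The forward primer ACACGCGA matches the top strand at positions 29–36, 91–98.
The reverse primer's reverse complement is AGTAAGCA, matching at positions 112–119.
Each forward site pairs with the reverse site to give a product ending at position 119: sizes 91, 29 bp.

91 bp, 29 bp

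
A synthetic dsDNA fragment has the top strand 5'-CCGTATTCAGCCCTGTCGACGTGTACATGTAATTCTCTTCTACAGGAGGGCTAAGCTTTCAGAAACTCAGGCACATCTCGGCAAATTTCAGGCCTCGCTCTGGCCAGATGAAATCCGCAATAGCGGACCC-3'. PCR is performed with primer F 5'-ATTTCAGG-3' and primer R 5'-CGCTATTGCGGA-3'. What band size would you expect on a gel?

41 bp

Scanning the template, ATTTCAGG occurs at positions 85–92; this primer anneals to the bottom strand there with its 3' end pointing downstream.
Taking the reverse complement of CGCTATTGCGGA gives TCCGCAATAGCG, found at positions 114–125 on the template; the primer anneals here to the top strand with its 3' end pointing upstream.
Amplicon spans positions 85–125: 41 bp.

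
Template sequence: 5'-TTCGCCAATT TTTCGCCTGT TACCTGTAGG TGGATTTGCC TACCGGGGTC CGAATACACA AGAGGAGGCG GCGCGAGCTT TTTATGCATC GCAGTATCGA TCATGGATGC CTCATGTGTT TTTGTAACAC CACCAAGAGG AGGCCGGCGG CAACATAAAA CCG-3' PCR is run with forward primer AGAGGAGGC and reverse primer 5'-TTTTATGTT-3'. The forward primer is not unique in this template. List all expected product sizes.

100 bp, 25 bp

The forward primer AGAGGAGGC matches the top strand at positions 61–69, 136–144.
The reverse primer's reverse complement is AACATAAAA, matching at positions 152–160.
Each forward site pairs with the reverse site to give a product ending at position 160: sizes 100, 25 bp.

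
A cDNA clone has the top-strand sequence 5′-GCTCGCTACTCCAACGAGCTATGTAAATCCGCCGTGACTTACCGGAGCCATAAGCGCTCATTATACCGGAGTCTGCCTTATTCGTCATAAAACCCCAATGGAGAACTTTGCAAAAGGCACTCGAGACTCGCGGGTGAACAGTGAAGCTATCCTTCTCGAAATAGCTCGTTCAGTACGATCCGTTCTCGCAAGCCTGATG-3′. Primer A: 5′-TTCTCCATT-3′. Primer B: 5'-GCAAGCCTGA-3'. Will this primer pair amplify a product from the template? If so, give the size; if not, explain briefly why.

No product — the primers' 3' ends point away from each other.

Primer A (TTCTCCATT) has reverse complement AATGGAGAA, which matches the top strand at positions 97–105; primer A anneals to the top strand there with its 3' end pointing upstream toward position 97.
Primer B (GCAAGCCTGA) matches the top strand directly at positions 188–197; it anneals to the bottom strand with its 3' end pointing downstream toward position 197.
The 3' ends diverge (primer A extends toward position 1, primer B toward position 199), so the primers never converge on a shared product.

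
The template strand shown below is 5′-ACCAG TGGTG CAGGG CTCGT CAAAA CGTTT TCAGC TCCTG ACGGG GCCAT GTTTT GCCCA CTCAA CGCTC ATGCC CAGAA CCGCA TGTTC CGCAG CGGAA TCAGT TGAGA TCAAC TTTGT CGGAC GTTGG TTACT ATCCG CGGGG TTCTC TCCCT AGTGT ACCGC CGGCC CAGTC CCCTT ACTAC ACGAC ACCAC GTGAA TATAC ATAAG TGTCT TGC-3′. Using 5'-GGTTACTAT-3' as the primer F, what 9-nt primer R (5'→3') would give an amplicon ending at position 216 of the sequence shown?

The forward primer binds at positions 129–137; the product's 3' end on the top strand is position 216.
The reverse primer anneals to the top strand over positions 208–216, i.e. to AAGTGTCTT.
Its sequence written 5'→3' is the reverse complement: AAGACACTT.

5'-AAGACACTT-3'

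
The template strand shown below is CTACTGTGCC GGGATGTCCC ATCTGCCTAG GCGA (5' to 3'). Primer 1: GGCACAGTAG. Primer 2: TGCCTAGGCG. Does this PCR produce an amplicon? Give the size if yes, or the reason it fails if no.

Primer 1 (GGCACAGTAG) has reverse complement CTACTGTGCC, which matches the top strand at positions 1–10; primer 1 anneals to the top strand there with its 3' end pointing upstream toward position 1.
Primer 2 (TGCCTAGGCG) matches the top strand directly at positions 24–33; it anneals to the bottom strand with its 3' end pointing downstream toward position 33.
The 3' ends diverge (primer 1 extends toward position 1, primer 2 toward position 34), so the primers never converge on a shared product.

No product — the primers' 3' ends point away from each other.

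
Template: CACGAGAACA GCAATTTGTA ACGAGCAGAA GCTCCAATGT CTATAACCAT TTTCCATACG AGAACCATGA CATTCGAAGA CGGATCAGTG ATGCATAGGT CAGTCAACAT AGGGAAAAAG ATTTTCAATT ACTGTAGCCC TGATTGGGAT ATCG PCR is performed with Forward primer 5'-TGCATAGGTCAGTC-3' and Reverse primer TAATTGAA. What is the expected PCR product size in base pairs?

Scanning the template, TGCATAGGTCAGTC occurs at positions 92–105; this primer anneals to the bottom strand there with its 3' end pointing downstream.
The reverse primer's reverse complement is TTCAATTA, which matches the template at positions 124–131.
Amplicon spans positions 92–131: 40 bp.

40 bp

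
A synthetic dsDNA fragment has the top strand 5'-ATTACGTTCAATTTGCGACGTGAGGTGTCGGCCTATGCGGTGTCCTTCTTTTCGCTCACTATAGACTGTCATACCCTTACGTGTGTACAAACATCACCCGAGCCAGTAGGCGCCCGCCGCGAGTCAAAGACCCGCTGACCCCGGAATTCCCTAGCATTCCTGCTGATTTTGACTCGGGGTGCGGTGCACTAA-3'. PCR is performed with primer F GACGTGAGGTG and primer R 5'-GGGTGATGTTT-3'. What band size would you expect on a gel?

Forward primer GACGTGAGGTG is found on the top strand at positions 17–27.
The reverse primer's reverse complement is AAACATCACCC, which matches the template at positions 89–99.
The product runs from position 17 to position 99, so its length is 99 − 17 + 1 = 83 bp.

83 bp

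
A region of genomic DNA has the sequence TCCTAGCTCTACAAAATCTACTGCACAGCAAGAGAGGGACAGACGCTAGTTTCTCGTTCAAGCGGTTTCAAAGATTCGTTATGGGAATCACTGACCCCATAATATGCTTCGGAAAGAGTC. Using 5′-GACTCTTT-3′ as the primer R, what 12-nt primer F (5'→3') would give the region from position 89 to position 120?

The reverse primer's reverse complement AAAGAGTC matches the template at positions 113–120; the product starts at position 89.
The forward primer is identical to the top strand over positions 89–100: CACTGACCCCAT.

5'-CACTGACCCCAT-3'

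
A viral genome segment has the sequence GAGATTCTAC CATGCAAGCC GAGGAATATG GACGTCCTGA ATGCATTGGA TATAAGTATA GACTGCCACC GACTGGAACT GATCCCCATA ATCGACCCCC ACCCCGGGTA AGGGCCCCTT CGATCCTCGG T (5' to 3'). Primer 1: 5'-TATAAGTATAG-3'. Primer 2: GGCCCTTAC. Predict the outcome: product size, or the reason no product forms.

Yes — a 66 bp product.

Primer 1 (TATAAGTATAG) matches the top strand at positions 51–61; it acts as a forward primer.
Primer 2's reverse complement is GTAAGGGCC, matching the top strand at positions 108–116; it acts as a reverse primer.
The 3' ends face each other across positions 51–116, giving a 66 bp product.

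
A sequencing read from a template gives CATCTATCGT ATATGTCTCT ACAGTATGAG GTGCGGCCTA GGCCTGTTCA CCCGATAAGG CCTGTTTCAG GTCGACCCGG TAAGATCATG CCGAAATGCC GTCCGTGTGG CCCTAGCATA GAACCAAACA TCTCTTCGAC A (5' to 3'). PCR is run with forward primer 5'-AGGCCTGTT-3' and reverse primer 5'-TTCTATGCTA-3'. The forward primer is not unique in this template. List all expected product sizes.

84 bp, 66 bp

The forward primer AGGCCTGTT matches the top strand at positions 40–48, 58–66.
The reverse primer's reverse complement is TAGCATAGAA, matching at positions 114–123.
Each forward site pairs with the reverse site to give a product ending at position 123: sizes 84, 66 bp.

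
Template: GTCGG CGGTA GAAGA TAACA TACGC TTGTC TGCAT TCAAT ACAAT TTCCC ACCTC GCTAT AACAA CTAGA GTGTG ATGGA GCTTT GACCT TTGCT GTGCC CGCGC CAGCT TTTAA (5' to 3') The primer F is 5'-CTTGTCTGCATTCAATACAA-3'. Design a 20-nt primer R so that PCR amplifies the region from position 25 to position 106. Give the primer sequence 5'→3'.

5'-GGCGCGGGCACAGCAAAGGT-3'

The product's 3' end on the top strand is position 106.
The reverse primer anneals to the top strand over positions 87–106, i.e. to ACCTTTGCTGTGCCCGCGCC.
Its sequence written 5'→3' is the reverse complement: GGCGCGGGCACAGCAAAGGT.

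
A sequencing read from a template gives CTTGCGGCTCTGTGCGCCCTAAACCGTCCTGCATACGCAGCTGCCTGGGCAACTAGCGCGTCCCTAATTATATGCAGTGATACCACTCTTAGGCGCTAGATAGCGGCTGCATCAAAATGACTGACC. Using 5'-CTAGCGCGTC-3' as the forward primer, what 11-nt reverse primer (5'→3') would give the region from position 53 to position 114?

The product's 3' end on the top strand is position 114.
The reverse primer anneals to the top strand over positions 104–114, i.e. to CGGCTGCATCA.
Its sequence written 5'→3' is the reverse complement: TGATGCAGCCG.

5'-TGATGCAGCCG-3'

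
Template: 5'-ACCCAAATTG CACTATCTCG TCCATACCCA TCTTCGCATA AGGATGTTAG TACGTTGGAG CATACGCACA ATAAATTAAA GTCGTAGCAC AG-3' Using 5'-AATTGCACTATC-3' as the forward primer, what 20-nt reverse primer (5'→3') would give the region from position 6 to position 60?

5'-CTCCAACGTACTAACATCCT-3'

The product's 3' end on the top strand is position 60.
The reverse primer anneals to the top strand over positions 41–60, i.e. to AGGATGTTAGTACGTTGGAG.
Its sequence written 5'→3' is the reverse complement: CTCCAACGTACTAACATCCT.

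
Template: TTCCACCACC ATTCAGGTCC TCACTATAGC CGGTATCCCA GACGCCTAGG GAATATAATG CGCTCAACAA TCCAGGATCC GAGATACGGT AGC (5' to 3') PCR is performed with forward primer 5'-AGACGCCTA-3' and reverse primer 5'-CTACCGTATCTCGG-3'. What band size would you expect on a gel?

The forward primer matches the template at positions 40–48.
The reverse primer's reverse complement is CCGAGATACGGTAG, which matches the template at positions 79–92.
Product length = (reverse-primer end) − (forward-primer start) + 1 = 92 − 40 + 1 = 53 bp.

53 bp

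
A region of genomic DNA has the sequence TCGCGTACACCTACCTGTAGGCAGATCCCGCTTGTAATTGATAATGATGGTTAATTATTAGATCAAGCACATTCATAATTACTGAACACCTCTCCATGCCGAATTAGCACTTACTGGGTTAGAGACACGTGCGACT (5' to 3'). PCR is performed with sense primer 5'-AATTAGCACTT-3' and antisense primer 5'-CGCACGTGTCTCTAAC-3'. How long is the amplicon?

Scanning the template, AATTAGCACTT occurs at positions 102–112; this primer anneals to the bottom strand there with its 3' end pointing downstream.
Reverse complement of the reverse primer: GTTAGAGACACGTGCG. This occurs on the top strand at positions 118–133.
Product length = (reverse-primer end) − (forward-primer start) + 1 = 133 − 102 + 1 = 32 bp.

32 bp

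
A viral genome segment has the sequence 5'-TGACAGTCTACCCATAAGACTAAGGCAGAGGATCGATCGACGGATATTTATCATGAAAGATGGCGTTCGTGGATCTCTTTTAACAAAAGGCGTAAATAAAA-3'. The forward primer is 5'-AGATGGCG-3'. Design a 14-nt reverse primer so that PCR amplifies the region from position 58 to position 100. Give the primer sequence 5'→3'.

5'-TTTATTTACGCCTT-3'

The product's 3' end on the top strand is position 100.
The reverse primer anneals to the top strand over positions 87–100, i.e. to AAGGCGTAAATAAA.
Its sequence written 5'→3' is the reverse complement: TTTATTTACGCCTT.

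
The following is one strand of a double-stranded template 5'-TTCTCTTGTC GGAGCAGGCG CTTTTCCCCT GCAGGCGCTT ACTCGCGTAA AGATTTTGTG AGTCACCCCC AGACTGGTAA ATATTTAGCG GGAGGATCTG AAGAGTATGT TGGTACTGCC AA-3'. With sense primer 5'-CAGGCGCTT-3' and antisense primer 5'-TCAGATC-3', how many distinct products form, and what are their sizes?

Two products: 87 bp, 70 bp

The forward primer CAGGCGCTT matches the top strand at positions 15–23, 32–40.
The reverse primer's reverse complement is GATCTGA, matching at positions 95–101.
Each forward site pairs with the reverse site to give a product ending at position 101: sizes 87, 70 bp.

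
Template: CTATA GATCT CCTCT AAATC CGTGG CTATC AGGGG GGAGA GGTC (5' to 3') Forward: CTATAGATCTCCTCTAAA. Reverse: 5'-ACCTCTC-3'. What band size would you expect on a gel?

Scanning the template, CTATAGATCTCCTCTAAA occurs at positions 1–18; this primer anneals to the bottom strand there with its 3' end pointing downstream.
Reverse complement of the reverse primer: GAGAGGT. This occurs on the top strand at positions 37–43.
The product runs from position 1 to position 43, so its length is 43 − 1 + 1 = 43 bp.

43 bp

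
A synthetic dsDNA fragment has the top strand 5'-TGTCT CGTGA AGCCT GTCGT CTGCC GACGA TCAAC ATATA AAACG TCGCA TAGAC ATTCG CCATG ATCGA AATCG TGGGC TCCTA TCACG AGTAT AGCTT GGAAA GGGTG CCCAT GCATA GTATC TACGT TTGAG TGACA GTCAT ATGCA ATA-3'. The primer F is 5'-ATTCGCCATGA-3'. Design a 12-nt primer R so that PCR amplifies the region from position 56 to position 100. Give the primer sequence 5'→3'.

5'-AAGCTATACTCG-3'

The product's 3' end on the top strand is position 100.
The reverse primer anneals to the top strand over positions 89–100, i.e. to CGAGTATAGCTT.
Its sequence written 5'→3' is the reverse complement: AAGCTATACTCG.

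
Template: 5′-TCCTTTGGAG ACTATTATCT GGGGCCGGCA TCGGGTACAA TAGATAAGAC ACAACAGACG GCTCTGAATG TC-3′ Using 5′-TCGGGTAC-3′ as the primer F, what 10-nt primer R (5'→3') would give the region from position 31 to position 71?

5'-ACATTCAGAG-3'

The product's 3' end on the top strand is position 71.
The reverse primer anneals to the top strand over positions 62–71, i.e. to CTCTGAATGT.
Its sequence written 5'→3' is the reverse complement: ACATTCAGAG.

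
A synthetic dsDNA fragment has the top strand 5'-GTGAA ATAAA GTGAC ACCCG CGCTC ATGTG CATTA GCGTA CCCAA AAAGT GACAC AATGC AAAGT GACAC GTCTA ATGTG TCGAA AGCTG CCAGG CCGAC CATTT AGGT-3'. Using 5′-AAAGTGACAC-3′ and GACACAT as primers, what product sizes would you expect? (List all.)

The forward primer AAAGTGACAC matches the top strand at positions 8–17, 46–55, 61–70.
The reverse primer's reverse complement is ATGTGTC, matching at positions 76–82.
Each forward site pairs with the reverse site to give a product ending at position 82: sizes 75, 37, 22 bp.

75 bp, 37 bp, 22 bp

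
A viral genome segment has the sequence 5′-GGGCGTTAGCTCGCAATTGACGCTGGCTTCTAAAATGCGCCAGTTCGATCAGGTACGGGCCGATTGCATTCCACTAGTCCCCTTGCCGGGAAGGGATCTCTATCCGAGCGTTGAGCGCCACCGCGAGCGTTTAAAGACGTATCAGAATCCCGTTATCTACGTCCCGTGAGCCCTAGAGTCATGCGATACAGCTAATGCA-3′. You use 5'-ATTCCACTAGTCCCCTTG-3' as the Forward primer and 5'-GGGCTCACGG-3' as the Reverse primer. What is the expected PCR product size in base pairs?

106 bp

Forward primer ATTCCACTAGTCCCCTTG is found on the top strand at positions 68–85.
Reverse complement of the reverse primer: CCGTGAGCCC. This occurs on the top strand at positions 164–173.
The product runs from position 68 to position 173, so its length is 173 − 68 + 1 = 106 bp.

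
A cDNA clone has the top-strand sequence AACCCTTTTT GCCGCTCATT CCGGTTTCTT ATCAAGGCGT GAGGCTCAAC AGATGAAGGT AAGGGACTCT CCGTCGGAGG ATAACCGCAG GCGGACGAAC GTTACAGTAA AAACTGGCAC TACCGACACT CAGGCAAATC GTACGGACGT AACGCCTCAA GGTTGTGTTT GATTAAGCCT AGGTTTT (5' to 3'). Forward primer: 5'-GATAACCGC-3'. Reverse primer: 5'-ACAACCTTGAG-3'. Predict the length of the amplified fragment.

87 bp

The forward primer matches the template at positions 80–88.
Taking the reverse complement of ACAACCTTGAG gives CTCAAGGTTGT, found at positions 156–166 on the template; the primer anneals here to the top strand with its 3' end pointing upstream.
Product length = (reverse-primer end) − (forward-primer start) + 1 = 166 − 80 + 1 = 87 bp.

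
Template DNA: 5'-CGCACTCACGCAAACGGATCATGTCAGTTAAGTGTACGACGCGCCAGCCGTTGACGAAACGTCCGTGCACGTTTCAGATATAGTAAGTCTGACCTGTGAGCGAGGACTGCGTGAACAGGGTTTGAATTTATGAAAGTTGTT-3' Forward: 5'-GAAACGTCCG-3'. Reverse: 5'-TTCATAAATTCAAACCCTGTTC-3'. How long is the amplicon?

79 bp

Scanning the template, GAAACGTCCG occurs at positions 56–65; this primer anneals to the bottom strand there with its 3' end pointing downstream.
The reverse primer's reverse complement is GAACAGGGTTTGAATTTATGAA, which matches the template at positions 113–134.
The product runs from position 56 to position 134, so its length is 134 − 56 + 1 = 79 bp.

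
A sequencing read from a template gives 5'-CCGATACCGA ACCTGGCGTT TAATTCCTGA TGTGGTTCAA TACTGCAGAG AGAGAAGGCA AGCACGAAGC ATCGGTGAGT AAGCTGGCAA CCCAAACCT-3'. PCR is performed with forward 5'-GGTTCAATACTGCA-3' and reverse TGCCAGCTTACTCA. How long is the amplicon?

Scanning the template, GGTTCAATACTGCA occurs at positions 34–47; this primer anneals to the bottom strand there with its 3' end pointing downstream.
Reverse complement of the reverse primer: TGAGTAAGCTGGCA. This occurs on the top strand at positions 76–89.
The product runs from position 34 to position 89, so its length is 89 − 34 + 1 = 56 bp.

56 bp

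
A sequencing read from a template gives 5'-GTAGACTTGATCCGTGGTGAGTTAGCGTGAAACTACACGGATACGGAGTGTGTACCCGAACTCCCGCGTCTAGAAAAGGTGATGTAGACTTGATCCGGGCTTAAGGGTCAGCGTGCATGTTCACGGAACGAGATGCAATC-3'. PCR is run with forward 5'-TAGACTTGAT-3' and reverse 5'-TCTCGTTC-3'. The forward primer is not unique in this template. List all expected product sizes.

132 bp, 49 bp

The forward primer TAGACTTGAT matches the top strand at positions 2–11, 85–94.
The reverse primer's reverse complement is GAACGAGA, matching at positions 126–133.
Each forward site pairs with the reverse site to give a product ending at position 133: sizes 132, 49 bp.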